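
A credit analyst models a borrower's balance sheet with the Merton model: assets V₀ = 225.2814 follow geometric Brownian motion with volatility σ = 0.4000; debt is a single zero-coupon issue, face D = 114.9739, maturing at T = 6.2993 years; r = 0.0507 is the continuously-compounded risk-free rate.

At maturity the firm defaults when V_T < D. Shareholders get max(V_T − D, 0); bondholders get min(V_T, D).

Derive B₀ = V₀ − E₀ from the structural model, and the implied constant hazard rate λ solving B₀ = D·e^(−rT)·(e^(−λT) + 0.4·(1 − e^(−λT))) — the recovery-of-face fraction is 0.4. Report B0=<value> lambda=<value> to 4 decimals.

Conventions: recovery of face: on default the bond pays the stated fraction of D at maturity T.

B0=72.6982 lambda=0.0387

Work the structural quantities from V₀ = 225.2814 against face 114.9739:
d₁ = [ln(V₀/D) + (r + σ²/2)T] / (σ√T)
   = [ln(225.2814/114.9739) + (0.0507 + 0.5·0.4000²)·6.2993] / (0.4000·√6.2993)
   = [0.672645 + 0.823319] / 1.003936 = 1.490098
d₂ = d₁ − σ√T = 1.490098 − 1.003936 = 0.486162
N(d₁) = 0.931901,  N(d₂) = 0.686574,  e^(−rT) = 0.726603
E₀ = V₀·N(d₁) − D·e^(−rT)·N(d₂)
   = 225.2814·0.931901 − 114.9739·0.726603·0.686574 = 152.583246
B₀ = V₀ − E₀ = 225.2814 − 152.583246 = 72.698154
e^(−λT) = (B₀·e^(rT)/D − 0.4)/(1 − 0.4) = (72.6982·1.376267/114.9739 − 0.4)/0.6 = 0.78369306
λ = −ln(0.78369306)/6.2993 = 0.038693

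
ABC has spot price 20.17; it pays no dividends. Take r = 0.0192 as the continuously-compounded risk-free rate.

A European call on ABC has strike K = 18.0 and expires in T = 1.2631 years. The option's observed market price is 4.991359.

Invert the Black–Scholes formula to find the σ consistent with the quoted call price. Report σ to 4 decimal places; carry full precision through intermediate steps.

At σ = 0.4230 the Black–Scholes value reproduces the quote:
σ√T = 0.423·√1.2631 = 0.475400
d₁ = (ln(S/K) + (r+σ²/2)T) / (σ√T) = (ln(20.17/18.0) + (0.0192+0.423²/2)·1.2631) / 0.475400 = (0.113825 + 0.137254) / 0.475400 = 0.528142
d₂ = d₁ − σ√T = 0.528142 − 0.475400 = 0.052742
e^{−rT} = 0.976040
N(d₁) = 0.701300,  N(d₂) = 0.521031
V = S·N(d₁) − K·e^{−rT}·N(d₂) = 14.145213 − 9.153853 = 4.991359 (the observed quote) — the price is monotone increasing in volatility, hence this σ is the only solution

sigma = 0.4230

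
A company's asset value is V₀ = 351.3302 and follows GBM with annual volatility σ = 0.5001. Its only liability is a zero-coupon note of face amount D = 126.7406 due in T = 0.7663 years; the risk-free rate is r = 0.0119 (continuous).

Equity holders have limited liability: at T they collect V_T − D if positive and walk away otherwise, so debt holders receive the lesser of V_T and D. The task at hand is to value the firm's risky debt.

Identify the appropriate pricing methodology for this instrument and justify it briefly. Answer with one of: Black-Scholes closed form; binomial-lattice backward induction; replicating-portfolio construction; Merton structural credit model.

framework: Merton structural credit model

Key observation: with the firm-asset dynamics (V₀ = 351.3302) and a single zero-coupon liability of face 126.7406 given, debt value, spread, and default probability all derive from the option view of the balance sheet.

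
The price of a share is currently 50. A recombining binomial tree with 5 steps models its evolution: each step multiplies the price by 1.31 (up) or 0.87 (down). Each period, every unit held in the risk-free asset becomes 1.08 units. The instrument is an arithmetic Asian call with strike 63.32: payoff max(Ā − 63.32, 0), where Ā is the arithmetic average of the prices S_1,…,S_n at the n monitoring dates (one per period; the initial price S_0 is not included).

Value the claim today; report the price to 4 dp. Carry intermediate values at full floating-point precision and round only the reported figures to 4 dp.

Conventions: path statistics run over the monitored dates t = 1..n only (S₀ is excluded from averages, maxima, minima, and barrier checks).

No-arbitrage gives p* = (R−d)/(u−d) = 0.4773: enumerate every path, weight its payoff by its p*-probability, and discount by R^5.
Enumerate all 2^5 = 32 price paths (U = up ×1.31, D = down ×0.87); each path with k up-moves has probability p*^k·(1−p*)^(5−k).
DDDDD: Ā=33.5672, payoff=0.0000, prob=0.039028
UDDDD: Ā=50.5437, payoff=0.0000, prob=0.035634
DUDDD: Ā=46.1437, payoff=0.0000, prob=0.035634
UUDDD: Ā=69.4808, payoff=6.1608, prob=0.032536
DDUDD: Ā=42.3157, payoff=0.0000, prob=0.035634
UDUDD: Ā=63.7168, payoff=0.3968, prob=0.032536
DUUDD: Ā=59.3168, payoff=0.0000, prob=0.032536
UUUDD: Ā=89.3161, payoff=25.9961, prob=0.029706
DDDUD: Ā=38.9854, payoff=0.0000, prob=0.035634
UDDUD: Ā=58.7021, payoff=0.0000, prob=0.032536
DUDUD: Ā=54.3021, payoff=0.0000, prob=0.032536
UUDUD: Ā=81.7653, payoff=18.4453, prob=0.029706
DDUUD: Ā=50.4741, payoff=0.0000, prob=0.032536
UDUUD: Ā=76.0013, payoff=12.6813, prob=0.029706
DUUUD: Ā=71.6013, payoff=8.2813, prob=0.029706
UUUUD: Ā=107.8134, payoff=44.4934, prob=0.027123
DDDDU: Ā=36.0880, payoff=0.0000, prob=0.035634
UDDDU: Ā=54.3393, payoff=0.0000, prob=0.032536
DUDDU: Ā=49.9393, payoff=0.0000, prob=0.032536
UUDDU: Ā=75.1960, payoff=11.8760, prob=0.029706
DDUDU: Ā=46.1113, payoff=0.0000, prob=0.032536
UDUDU: Ā=69.4320, payoff=6.1120, prob=0.029706
DUUDU: Ā=65.0320, payoff=1.7120, prob=0.029706
UUUDU: Ā=97.9218, payoff=34.6018, prob=0.027123
DDDUU: Ā=42.7810, payoff=0.0000, prob=0.032536
UDDUU: Ā=64.4174, payoff=1.0974, prob=0.029706
DUDUU: Ā=60.0174, payoff=0.0000, prob=0.029706
UUDUU: Ā=90.3710, payoff=27.0510, prob=0.027123
DDUUU: Ā=56.1894, payoff=0.0000, prob=0.029706
UDUUU: Ā=84.6070, payoff=21.2870, prob=0.027123
DUUUU: Ā=80.2070, payoff=16.8870, prob=0.027123
UUUUU: Ā=120.7714, payoff=57.4514, prob=0.024765
Price = Σ prob·payoff / R^5 = 8.111282 / 1.469328 = 5.5204

price = 5.5204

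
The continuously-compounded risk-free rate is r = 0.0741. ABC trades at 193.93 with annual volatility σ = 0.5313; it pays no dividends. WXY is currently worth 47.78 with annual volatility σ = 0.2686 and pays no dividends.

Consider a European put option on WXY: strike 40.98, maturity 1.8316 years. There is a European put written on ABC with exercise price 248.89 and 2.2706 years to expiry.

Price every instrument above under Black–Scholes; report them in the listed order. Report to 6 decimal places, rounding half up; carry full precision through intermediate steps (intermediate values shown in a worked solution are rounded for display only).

price(WXY put K=40.98) = 1.802869
price(ABC put K=248.89) = 71.392491

[WXY put K=40.98]
σ√T = 0.2686·√1.8316 = 0.363514
d₁ = (ln(S/K) + (r+σ²/2)T) / (σ√T) = (ln(47.78/40.98) + (0.0741+0.2686²/2)·1.8316) / 0.363514 = (0.153523 + 0.201793) / 0.363514 = 0.977447
d₂ = d₁ − σ√T = 0.977447 − 0.363514 = 0.613933
e^{−rT} = 0.873086
N(−d₁) = 0.164174,  N(−d₂) = 0.269630
price = K·e^{−rT}·N(−d₂) − S·N(−d₁) = 9.647100 − 7.844231 = 1.802869
[ABC put K=248.89]
σ√T = 0.5313·√2.2706 = 0.800590
d₁ = (ln(S/K) + (r+σ²/2)T) / (σ√T) = (ln(193.93/248.89) + (0.0741+0.5313²/2)·2.2706) / 0.800590 = (-0.249514 + 0.488724) / 0.800590 = 0.298792
d₂ = d₁ − σ√T = 0.298792 − 0.800590 = -0.501798
e^{−rT} = 0.845141
N(−d₁) = 0.382549,  N(−d₂) = 0.692095
price = K·e^{−rT}·N(−d₂) − S·N(−d₁) = 145.580296 − 74.187805 = 71.392491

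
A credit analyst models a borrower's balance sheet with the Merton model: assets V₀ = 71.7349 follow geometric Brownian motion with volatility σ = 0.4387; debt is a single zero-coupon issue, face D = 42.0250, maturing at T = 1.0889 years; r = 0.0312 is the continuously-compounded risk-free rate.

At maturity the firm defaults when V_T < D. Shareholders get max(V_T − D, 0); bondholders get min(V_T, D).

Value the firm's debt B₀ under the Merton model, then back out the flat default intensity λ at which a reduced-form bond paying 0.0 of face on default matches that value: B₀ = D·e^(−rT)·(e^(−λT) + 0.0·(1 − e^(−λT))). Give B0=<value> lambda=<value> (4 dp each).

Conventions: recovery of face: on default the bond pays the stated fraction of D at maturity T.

B0=39.3732 lambda=0.0287

Equity is a call on the firm's assets struck at D = 42.0250:
d₁ = [ln(V₀/D) + (r + σ²/2)T] / (σ√T)
   = [ln(71.7349/42.0250) + (0.0312 + 0.5·0.4387²)·1.0889] / (0.4387·√1.0889)
   = [0.534713 + 0.138757] / 0.457785 = 1.471149
d₂ = d₁ − σ√T = 1.471149 − 0.457785 = 1.013364
N(d₁) = 0.929375,  N(d₂) = 0.844557,  e^(−rT) = 0.966597
E₀ = V₀·N(d₁) − D·e^(−rT)·N(d₂)
   = 71.7349·0.929375 − 42.0250·0.966597·0.844557 = 32.361651
B₀ = V₀ − E₀ = 71.7349 − 32.361651 = 39.373249
e^(−λT) = (B₀·e^(rT)/D − 0)/(1 − 0) = (39.3732·1.034557/42.0250 − 0)/1 = 0.96927625
λ = −ln(0.96927625)/1.0889 = 0.028658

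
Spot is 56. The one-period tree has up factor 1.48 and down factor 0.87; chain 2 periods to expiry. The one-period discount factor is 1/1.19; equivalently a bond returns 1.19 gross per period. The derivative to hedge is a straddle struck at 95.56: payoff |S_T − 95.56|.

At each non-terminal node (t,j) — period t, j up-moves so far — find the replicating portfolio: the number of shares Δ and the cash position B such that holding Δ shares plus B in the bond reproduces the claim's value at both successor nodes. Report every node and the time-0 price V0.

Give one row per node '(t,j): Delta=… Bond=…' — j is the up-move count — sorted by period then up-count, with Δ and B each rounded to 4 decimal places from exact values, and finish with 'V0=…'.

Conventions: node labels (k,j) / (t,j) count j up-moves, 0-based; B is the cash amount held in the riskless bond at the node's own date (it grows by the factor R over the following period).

(0,0): Delta=-0.3005 Bond=38.8424
(1,0): Delta=-1.0000 Bond=80.3025
(1,1): Delta=0.0722 Bond=15.3374
V0=22.0149

Under the risk-neutral measure, an up-move has probability p* = (R−d)/(u−d) = 0.5246 and values discount at R = 1.19.
At maturity the claim pays: V(2,0)=53.1736, V(2,1)=23.4544, V(2,2)=27.1024
  t=1,j=0: stock 48.7200 → up 72.1056 (V=23.4544), down 42.3864 (V=53.1736). Price 31.5825; hedge Δ=-1.0000, bond B=80.3025.
  t=1,j=1: stock 82.8800 → up 122.6624 (V=27.1024), down 72.1056 (V=23.4544). Price 21.3177; hedge Δ=0.0722, bond B=15.3374.
  t=0,j=0: stock 56.0000 → up 82.8800 (V=21.3177), down 48.7200 (V=31.5825). Price 22.0149; hedge Δ=-0.3005, bond B=38.8424.
Sanity check at the root: Δ(0,0)·S0 + B(0,0) reproduces V0 = 22.0149.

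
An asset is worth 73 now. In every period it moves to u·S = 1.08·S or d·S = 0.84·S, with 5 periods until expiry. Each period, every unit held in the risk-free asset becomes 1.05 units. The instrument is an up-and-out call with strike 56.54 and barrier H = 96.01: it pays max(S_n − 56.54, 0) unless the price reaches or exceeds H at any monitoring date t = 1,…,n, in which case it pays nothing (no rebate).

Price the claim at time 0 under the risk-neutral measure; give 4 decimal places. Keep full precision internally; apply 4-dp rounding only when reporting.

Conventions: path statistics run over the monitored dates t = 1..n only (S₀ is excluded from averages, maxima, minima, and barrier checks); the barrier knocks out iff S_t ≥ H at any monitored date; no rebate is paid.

Under the martingale measure an up-move has probability p* = 0.8750; value the claim as the probability-weighted average of per-path payoffs, discounted 5 periods at R = 1.05.
Enumerate all 2^5 = 32 price paths (U = up ×1.08, D = down ×0.84); each path with k up-moves has probability p*^k·(1−p*)^(5−k).
DDDDD: M=61.3200, payoff=0.0000, prob=0.000031
UDDDD: M=78.8400, payoff=0.0000, prob=0.000214
DUDDD: M=66.2256, payoff=0.0000, prob=0.000214
UUDDD: M=85.1472, payoff=0.0000, prob=0.001495
DDUDD: M=61.3200, payoff=0.0000, prob=0.000214
UDUDD: M=78.8400, payoff=0.0000, prob=0.001495
DUUDD: M=71.5236, payoff=0.0000, prob=0.001495
UUUDD: M=91.9590, payoff=8.3463, prob=0.010468
DDDUD: M=61.3200, payoff=0.0000, prob=0.000214
UDDUD: M=78.8400, payoff=0.0000, prob=0.001495
DUDUD: M=66.2256, payoff=0.0000, prob=0.001495
UUDUD: M=85.1472, payoff=8.3463, prob=0.010468
DDUUD: M=61.3200, payoff=0.0000, prob=0.001495
UDUUD: M=78.8400, payoff=8.3463, prob=0.010468
DUUUD: M=77.2455, payoff=8.3463, prob=0.010468
UUUUD: M=99.3157, payoff=0.0000, prob=0.073273
DDDDU: M=61.3200, payoff=0.0000, prob=0.000214
UDDDU: M=78.8400, payoff=0.0000, prob=0.001495
DUDDU: M=66.2256, payoff=0.0000, prob=0.001495
UUDDU: M=85.1472, payoff=8.3463, prob=0.010468
DDUDU: M=61.3200, payoff=0.0000, prob=0.001495
UDUDU: M=78.8400, payoff=8.3463, prob=0.010468
DUUDU: M=71.5236, payoff=8.3463, prob=0.010468
UUUDU: M=91.9590, payoff=26.8852, prob=0.073273
DDDUU: M=61.3200, payoff=0.0000, prob=0.001495
UDDUU: M=78.8400, payoff=8.3463, prob=0.010468
DUDUU: M=66.2256, payoff=8.3463, prob=0.010468
UUDUU: M=85.1472, payoff=26.8852, prob=0.073273
DDUUU: M=64.8863, payoff=8.3463, prob=0.010468
UDUUU: M=83.4252, payoff=26.8852, prob=0.073273
DUUUU: M=83.4252, payoff=26.8852, prob=0.073273
UUUUU: M=107.2609, payoff=0.0000, prob=0.512909
Price = Σ prob·payoff / R^5 = 8.753447 / 1.276282 = 6.8586

price = 6.8586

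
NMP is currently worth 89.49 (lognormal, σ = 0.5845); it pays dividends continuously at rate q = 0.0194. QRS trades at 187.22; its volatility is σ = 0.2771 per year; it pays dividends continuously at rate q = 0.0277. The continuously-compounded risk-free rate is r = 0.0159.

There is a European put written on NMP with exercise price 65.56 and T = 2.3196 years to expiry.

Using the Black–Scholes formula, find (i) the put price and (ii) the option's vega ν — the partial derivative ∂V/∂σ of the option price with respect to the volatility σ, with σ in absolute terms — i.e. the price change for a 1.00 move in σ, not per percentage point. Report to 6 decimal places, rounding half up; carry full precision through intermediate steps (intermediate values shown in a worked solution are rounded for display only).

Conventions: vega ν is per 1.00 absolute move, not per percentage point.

price = 15.741505
ν = 38.181970

σ√T = 0.5845·√2.3196 = 0.890207
d₁ = (ln(S/K) + (r−q+σ²/2)T) / (σ√T) = (ln(89.49/65.56) + (0.0159−0.0194+0.5845²/2)·2.3196) / 0.890207 = (0.311161 + 0.388116) / 0.890207 = 0.785522
d₂ = d₁ − σ√T = 0.785522 − 0.890207 = -0.104686
e^{−rT} = 0.963790
e^{−qT} = 0.955997
N(−d₁) = 0.216074,  N(−d₂) = 0.541687
Put price V = K·e^{−rT}·N(−d₂) − S·e^{−qT}·N(−d₁) = 34.227103 − 18.485598 = 15.741505
φ(d₁) = (1/√(2π))·e^{−d₁²/2} = 0.293036
ν = S·e^{−qT}·φ(d₁)·√T = 38.181970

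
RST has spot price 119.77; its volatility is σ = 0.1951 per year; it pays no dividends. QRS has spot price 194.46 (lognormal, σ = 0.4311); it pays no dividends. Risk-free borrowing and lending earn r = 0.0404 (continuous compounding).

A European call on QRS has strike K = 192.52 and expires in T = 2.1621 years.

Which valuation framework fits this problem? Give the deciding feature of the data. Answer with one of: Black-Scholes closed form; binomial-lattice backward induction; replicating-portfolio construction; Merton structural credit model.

Key observation: a European-exercise option on QRS struck at 192.52 — a GBM underlying with constant parameters — admits an analytic price: the data contain no early exercise, no discrete tree, no debt structure.

framework: Black-Scholes closed form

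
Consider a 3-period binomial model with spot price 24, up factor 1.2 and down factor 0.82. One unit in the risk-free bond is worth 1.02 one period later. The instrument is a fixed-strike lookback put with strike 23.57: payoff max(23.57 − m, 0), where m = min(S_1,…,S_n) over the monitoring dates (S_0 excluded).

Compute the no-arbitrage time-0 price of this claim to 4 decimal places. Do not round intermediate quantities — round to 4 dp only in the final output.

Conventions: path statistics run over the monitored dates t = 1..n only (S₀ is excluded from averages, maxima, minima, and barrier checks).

price = 3.2792

With p* = (R−d)/(u−d) = 0.5263, sum probability × payoff across the paths and divide by R^3.
Enumerate all 2^3 = 8 price paths (U = up ×1.2, D = down ×0.82); each path with k up-moves has probability p*^k·(1−p*)^(3−k).
DDD: m=13.2328, payoff=10.3372, prob=0.106284
UDD: m=19.3651, payoff=4.2049, prob=0.118093
DUD: m=19.3651, payoff=4.2049, prob=0.118093
UUD: m=28.3392, payoff=0.0000, prob=0.131214
DDU: m=16.1376, payoff=7.4324, prob=0.118093
UDU: m=23.6160, payoff=0.0000, prob=0.131214
DUU: m=19.6800, payoff=3.8900, prob=0.131214
UUU: m=28.8000, payoff=0.0000, prob=0.145794
Price = Σ prob·payoff / R^3 = 3.479945 / 1.061208 = 3.2792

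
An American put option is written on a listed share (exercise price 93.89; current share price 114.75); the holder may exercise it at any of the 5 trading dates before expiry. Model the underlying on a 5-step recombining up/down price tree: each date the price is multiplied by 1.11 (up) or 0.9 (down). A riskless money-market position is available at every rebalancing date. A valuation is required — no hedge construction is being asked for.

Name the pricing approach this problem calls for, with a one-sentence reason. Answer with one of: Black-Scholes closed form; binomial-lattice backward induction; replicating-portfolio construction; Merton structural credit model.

framework: binomial-lattice backward induction

Key observation: the put (strike 93.89 on spot 114.75) is American-style on a 5-step discrete price model, so the early-exercise decision at every node requires stepwise backward valuation — a closed form cannot price the exercise right.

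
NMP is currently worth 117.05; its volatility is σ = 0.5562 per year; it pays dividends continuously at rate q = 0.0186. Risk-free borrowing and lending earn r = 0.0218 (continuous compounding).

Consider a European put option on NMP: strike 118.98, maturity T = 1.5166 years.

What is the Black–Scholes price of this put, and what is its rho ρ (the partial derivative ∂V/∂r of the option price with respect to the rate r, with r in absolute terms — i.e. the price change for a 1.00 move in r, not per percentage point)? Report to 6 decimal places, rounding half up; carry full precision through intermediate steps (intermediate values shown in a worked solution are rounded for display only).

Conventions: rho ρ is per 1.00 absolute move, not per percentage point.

price = 31.336841
ρ = -111.782222

σ√T = 0.5562·√1.5166 = 0.684962
d₁ = (ln(S/K) + (r−q+σ²/2)T) / (σ√T) = (ln(117.05/118.98) + (0.0218−0.0186+0.5562²/2)·1.5166) / 0.684962 = (-0.016354 + 0.239440) / 0.684962 = 0.325690
d₂ = d₁ − σ√T = 0.325690 − 0.684962 = -0.359272
e^{−rT} = 0.967479
e^{−qT} = 0.972185
N(−d₁) = 0.372329,  N(−d₂) = 0.640304
Put price V = K·e^{−rT}·N(−d₂) − S·e^{−qT}·N(−d₁) = 73.705804 − 42.368962 = 31.336841
ρ = −K·T·e^{−rT}·N(−d₂) = -111.782222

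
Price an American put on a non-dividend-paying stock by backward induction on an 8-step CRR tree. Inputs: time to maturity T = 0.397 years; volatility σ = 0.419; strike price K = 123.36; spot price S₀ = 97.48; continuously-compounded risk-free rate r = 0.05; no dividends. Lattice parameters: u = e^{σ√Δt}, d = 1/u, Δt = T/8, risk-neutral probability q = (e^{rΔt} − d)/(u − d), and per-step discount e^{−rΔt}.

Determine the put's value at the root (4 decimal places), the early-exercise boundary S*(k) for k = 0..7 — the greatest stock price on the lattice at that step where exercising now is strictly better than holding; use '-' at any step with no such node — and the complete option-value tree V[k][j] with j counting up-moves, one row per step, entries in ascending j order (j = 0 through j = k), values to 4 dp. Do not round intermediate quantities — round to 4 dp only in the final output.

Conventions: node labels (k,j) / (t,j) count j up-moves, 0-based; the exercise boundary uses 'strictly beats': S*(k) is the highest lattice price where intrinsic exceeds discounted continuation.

price = 27.6516
boundary = - - 80.8802 88.7930 80.8802 88.7930 97.4800 107.0169
tree:
27.6516
34.8032 20.3473
42.4798 26.9888 13.5372
49.6875 34.5670 19.2372 7.6724
56.2529 42.4798 26.3570 11.9235 3.2863
62.2332 49.6875 34.5670 17.9446 5.7163 0.7734
67.6805 56.2529 42.4798 25.8800 9.7753 1.5202 0.0000
72.6424 62.2332 49.6875 34.5670 16.3431 2.9881 0.0000 0.0000
77.1621 67.6805 56.2529 42.4798 25.8800 5.8732 0.0000 0.0000 0.0000

Δt=0.04963  u=1.09783  d=0.91088  q=0.48997  discount=0.99752
step 8 (expiry): payoffs max(K−S,0) = 77.1621 67.6805 56.2529 42.4798 25.8800 5.8732 0.0000 0.0000 0.0000
step 7: (k=7,j=0): S=50.7176, K−S=72.6424, hold=72.3367 ⇒ V=72.6424 exercise | (k=7,j=1): S=61.1268, K−S=62.2332, hold=61.9275 ⇒ V=62.2332 exercise | (k=7,j=2): S=73.6725, K−S=49.6875, hold=49.3818 ⇒ V=49.6875 exercise | (k=7,j=3): S=88.7930, K−S=34.5670, hold=34.2613 ⇒ V=34.5670 exercise | (k=7,j=4): S=107.0169, K−S=16.3431, hold=16.0374 ⇒ V=16.3431 exercise | (k=7,j=5): S=128.9810, K−S=0.0000, hold=2.9881 ⇒ V=2.9881 continue | (k=7,j=6): S=155.4530, K−S=0.0000, hold=0.0000 ⇒ V=0.0000 continue | (k=7,j=7): S=187.3581, K−S=0.0000, hold=0.0000 ⇒ V=0.0000 continue  boundary S*=107.0169
step 6: (k=6,j=0): S=55.6795, K−S=67.6805, hold=67.3748 ⇒ V=67.6805 exercise | (k=6,j=1): S=67.1071, K−S=56.2529, hold=55.9472 ⇒ V=56.2529 exercise | (k=6,j=2): S=80.8802, K−S=42.4798, hold=42.1741 ⇒ V=42.4798 exercise | (k=6,j=3): S=97.4800, K−S=25.8800, hold=25.5743 ⇒ V=25.8800 exercise | (k=6,j=4): S=117.4868, K−S=5.8732, hold=9.7753 ⇒ V=9.7753 continue | (k=6,j=5): S=141.5997, K−S=0.0000, hold=1.5202 ⇒ V=1.5202 continue | (k=6,j=6): S=170.6616, K−S=0.0000, hold=0.0000 ⇒ V=0.0000 continue  boundary S*=97.4800
step 5: (k=5,j=0): S=61.1268, K−S=62.2332, hold=61.9275 ⇒ V=62.2332 exercise | (k=5,j=1): S=73.6725, K−S=49.6875, hold=49.3818 ⇒ V=49.6875 exercise | (k=5,j=2): S=88.7930, K−S=34.5670, hold=34.2613 ⇒ V=34.5670 exercise | (k=5,j=3): S=107.0169, K−S=16.3431, hold=17.9446 ⇒ V=17.9446 continue | (k=5,j=4): S=128.9810, K−S=0.0000, hold=5.7163 ⇒ V=5.7163 continue | (k=5,j=5): S=155.4530, K−S=0.0000, hold=0.7734 ⇒ V=0.7734 continue  boundary S*=88.7930
step 4: (k=4,j=0): S=67.1071, K−S=56.2529, hold=55.9472 ⇒ V=56.2529 exercise | (k=4,j=1): S=80.8802, K−S=42.4798, hold=42.1741 ⇒ V=42.4798 exercise | (k=4,j=2): S=97.4800, K−S=25.8800, hold=26.3570 ⇒ V=26.3570 continue | (k=4,j=3): S=117.4868, K−S=5.8732, hold=11.9235 ⇒ V=11.9235 continue | (k=4,j=4): S=141.5997, K−S=0.0000, hold=3.2863 ⇒ V=3.2863 continue  boundary S*=80.8802
step 3: (k=3,j=0): S=73.6725, K−S=49.6875, hold=49.3818 ⇒ V=49.6875 exercise | (k=3,j=1): S=88.7930, K−S=34.5670, hold=34.4944 ⇒ V=34.5670 exercise | (k=3,j=2): S=107.0169, K−S=16.3431, hold=19.2372 ⇒ V=19.2372 continue | (k=3,j=3): S=128.9810, K−S=0.0000, hold=7.6724 ⇒ V=7.6724 continue  boundary S*=88.7930
step 2: (k=2,j=0): S=80.8802, K−S=42.4798, hold=42.1741 ⇒ V=42.4798 exercise | (k=2,j=1): S=97.4800, K−S=25.8800, hold=26.9888 ⇒ V=26.9888 continue | (k=2,j=2): S=117.4868, K−S=5.8732, hold=13.5372 ⇒ V=13.5372 continue  boundary S*=80.8802
step 1: (k=1,j=0): S=88.7930, K−S=34.5670, hold=34.8032 ⇒ V=34.8032 continue | (k=1,j=1): S=107.0169, K−S=16.3431, hold=20.3473 ⇒ V=20.3473 continue  boundary S*=-
step 0: (k=0,j=0): S=97.4800, K−S=25.8800, hold=27.6516 ⇒ V=27.6516 continue  boundary S*=-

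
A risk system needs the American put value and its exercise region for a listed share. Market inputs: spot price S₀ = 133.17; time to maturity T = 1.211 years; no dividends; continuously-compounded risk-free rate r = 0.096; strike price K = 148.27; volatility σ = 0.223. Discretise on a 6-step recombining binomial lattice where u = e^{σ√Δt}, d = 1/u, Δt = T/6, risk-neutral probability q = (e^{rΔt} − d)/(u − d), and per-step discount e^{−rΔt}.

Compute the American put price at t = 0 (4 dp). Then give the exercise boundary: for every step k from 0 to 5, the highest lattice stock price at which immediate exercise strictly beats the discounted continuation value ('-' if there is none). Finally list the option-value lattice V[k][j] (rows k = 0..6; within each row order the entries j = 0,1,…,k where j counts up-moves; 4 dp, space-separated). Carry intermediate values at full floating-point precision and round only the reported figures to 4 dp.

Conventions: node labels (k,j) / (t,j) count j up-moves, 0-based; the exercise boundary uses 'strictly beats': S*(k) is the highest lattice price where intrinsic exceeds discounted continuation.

price = 16.6775
boundary = - 120.4749 108.9901 120.4749 108.9901 120.4749
tree:
16.6775
27.7951 8.9443
39.2799 16.0740 3.9251
49.6699 27.7951 7.8694 1.1135
59.0694 39.2799 15.2108 2.6553 0.0000
67.5729 49.6699 27.7951 6.3320 0.0000 0.0000
75.2657 59.0694 39.2799 15.1000 0.0000 0.0000 0.0000

params: Δt=0.20183 u=1.10538 d=0.90467 q=0.57246 e^(-rΔt)=0.98081
t_6 payoffs: 75.2657 59.0694 39.2799 15.1000 0.0000 0.0000 0.0000
t_5: node(5,0) S=80.6971 payoff=67.5729 vs cont=64.7276 → 67.5729 [stop]  node(5,1) S=98.6001 payoff=49.6699 vs cont=46.8247 → 49.6699 [stop]  node(5,2) S=120.4749 payoff=27.7951 vs cont=24.9498 → 27.7951 [stop]  node(5,3) S=147.2028 payoff=1.0672 vs cont=6.3320 → 6.3320 [wait]  node(5,4) S=179.8603 payoff=0.0000 vs cont=0.0000 → 0.0000 [wait]  node(5,5) S=219.7630 payoff=0.0000 vs cont=0.0000 → 0.0000 [wait]  ⇒ S*(5)=120.4749
t_4: node(4,0) S=89.2006 payoff=59.0694 vs cont=56.2242 → 59.0694 [stop]  node(4,1) S=108.9901 payoff=39.2799 vs cont=36.4347 → 39.2799 [stop]  node(4,2) S=133.1700 payoff=15.1000 vs cont=15.2108 → 15.2108 [wait]  node(4,3) S=162.7143 payoff=0.0000 vs cont=2.6553 → 2.6553 [wait]  node(4,4) S=198.8131 payoff=0.0000 vs cont=0.0000 → 0.0000 [wait]  ⇒ S*(4)=108.9901
t_3: node(3,0) S=98.6001 payoff=49.6699 vs cont=46.8247 → 49.6699 [stop]  node(3,1) S=120.4749 payoff=27.7951 vs cont=25.0120 → 27.7951 [stop]  node(3,2) S=147.2028 payoff=1.0672 vs cont=7.8694 → 7.8694 [wait]  node(3,3) S=179.8603 payoff=0.0000 vs cont=1.1135 → 1.1135 [wait]  ⇒ S*(3)=120.4749
t_2: node(2,0) S=108.9901 payoff=39.2799 vs cont=36.4347 → 39.2799 [stop]  node(2,1) S=133.1700 payoff=15.1000 vs cont=16.0740 → 16.0740 [wait]  node(2,2) S=162.7143 payoff=0.0000 vs cont=3.9251 → 3.9251 [wait]  ⇒ S*(2)=108.9901
t_1: node(1,0) S=120.4749 payoff=27.7951 vs cont=25.4967 → 27.7951 [stop]  node(1,1) S=147.2028 payoff=1.0672 vs cont=8.9443 → 8.9443 [wait]  ⇒ S*(1)=120.4749
t_0: node(0,0) S=133.1700 payoff=15.1000 vs cont=16.6775 → 16.6775 [wait]  ⇒ S*(0)=-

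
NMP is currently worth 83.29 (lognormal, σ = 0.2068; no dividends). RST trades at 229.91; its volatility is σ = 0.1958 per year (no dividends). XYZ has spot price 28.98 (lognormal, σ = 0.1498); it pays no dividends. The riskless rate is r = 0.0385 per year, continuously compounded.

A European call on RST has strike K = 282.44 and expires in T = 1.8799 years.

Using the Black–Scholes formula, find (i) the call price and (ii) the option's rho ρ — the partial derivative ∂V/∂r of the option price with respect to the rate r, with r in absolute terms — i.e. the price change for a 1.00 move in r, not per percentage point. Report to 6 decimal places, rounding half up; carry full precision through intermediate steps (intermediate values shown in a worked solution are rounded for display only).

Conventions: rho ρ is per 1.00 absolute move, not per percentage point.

price = 13.053361
ρ = 130.372910

σ√T = 0.1958·√1.8799 = 0.268460
d₁ = (ln(S/K) + (r+σ²/2)T) / (σ√T) = (ln(229.91/282.44) + (0.0385+0.1958²/2)·1.8799) / 0.268460 = (-0.205778 + 0.108412) / 0.268460 = -0.362685
d₂ = d₁ − σ√T = -0.362685 − 0.268460 = -0.631146
e^{−rT} = 0.930181
N(d₁) = 0.358420,  N(d₂) = 0.263973
Call price V = S·N(d₁) − K·e^{−rT}·N(d₂) = 82.404342 − 69.350981 = 13.053361
ρ = K·T·e^{−rT}·N(d₂) = 130.372910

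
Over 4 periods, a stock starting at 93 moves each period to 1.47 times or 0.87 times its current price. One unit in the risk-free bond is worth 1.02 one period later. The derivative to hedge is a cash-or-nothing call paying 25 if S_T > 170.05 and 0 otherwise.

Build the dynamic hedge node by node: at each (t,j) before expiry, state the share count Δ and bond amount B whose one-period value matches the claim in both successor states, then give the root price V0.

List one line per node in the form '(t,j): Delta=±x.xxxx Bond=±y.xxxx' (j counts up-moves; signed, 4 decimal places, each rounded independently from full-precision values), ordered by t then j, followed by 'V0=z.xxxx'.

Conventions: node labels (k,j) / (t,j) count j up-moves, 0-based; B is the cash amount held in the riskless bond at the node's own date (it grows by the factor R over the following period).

(0,0): Delta=0.0594 Bond=-4.3486
(1,0): Delta=0.0309 Bond=-2.1349
(1,1): Delta=0.1099 Bond=-11.3373
(2,0): Delta=0.0000 Bond=0.0000
(2,1): Delta=0.0859 Bond=-8.7106
(2,2): Delta=0.1525 Bond=-20.1245
(3,0): Delta=0.0000 Bond=0.0000
(3,1): Delta=0.0000 Bond=0.0000
(3,2): Delta=0.2383 Bond=-35.5392
(3,3): Delta=0.0000 Bond=24.5098
V0=1.1729

No-arbitrage ⇒ martingale measure with p* = (R−d)/(u−d) = 0.2500.
Expiry values: V(4,0)=0.0000, V(4,1)=0.0000, V(4,2)=0.0000, V(4,3)=25.0000, V(4,4)=25.0000
  t=3,j=0: stock 61.2408 → up 90.0239 (V=0.0000), down 53.2795 (V=0.0000). Price 0.0000; hedge Δ=0.0000, bond B=0.0000.
  t=3,j=1: stock 103.4758 → up 152.1094 (V=0.0000), down 90.0239 (V=0.0000). Price 0.0000; hedge Δ=0.0000, bond B=0.0000.
  t=3,j=2: stock 174.8384 → up 257.0125 (V=25.0000), down 152.1094 (V=0.0000). Price 6.1275; hedge Δ=0.2383, bond B=-35.5392.
  t=3,j=3: stock 295.4166 → up 434.2625 (V=25.0000), down 257.0125 (V=25.0000). Price 24.5098; hedge Δ=0.0000, bond B=24.5098.
  t=2,j=0: stock 70.3917 → up 103.4758 (V=0.0000), down 61.2408 (V=0.0000). Price 0.0000; hedge Δ=0.0000, bond B=0.0000.
  t=2,j=1: stock 118.9377 → up 174.8384 (V=6.1275), down 103.4758 (V=0.0000). Price 1.5018; hedge Δ=0.0859, bond B=-8.7106.
  t=2,j=2: stock 200.9637 → up 295.4166 (V=24.5098), down 174.8384 (V=6.1275). Price 10.5128; hedge Δ=0.1525, bond B=-20.1245.
  t=1,j=0: stock 80.9100 → up 118.9377 (V=1.5018), down 70.3917 (V=0.0000). Price 0.3681; hedge Δ=0.0309, bond B=-2.1349.
  t=1,j=1: stock 136.7100 → up 200.9637 (V=10.5128), down 118.9377 (V=1.5018). Price 3.6809; hedge Δ=0.1099, bond B=-11.3373.
  t=0,j=0: stock 93.0000 → up 136.7100 (V=3.6809), down 80.9100 (V=0.3681). Price 1.1729; hedge Δ=0.0594, bond B=-4.3486.
Verification: the root portfolio costs Δ(0,0)·S0 + B(0,0) = 1.1729, matching V0.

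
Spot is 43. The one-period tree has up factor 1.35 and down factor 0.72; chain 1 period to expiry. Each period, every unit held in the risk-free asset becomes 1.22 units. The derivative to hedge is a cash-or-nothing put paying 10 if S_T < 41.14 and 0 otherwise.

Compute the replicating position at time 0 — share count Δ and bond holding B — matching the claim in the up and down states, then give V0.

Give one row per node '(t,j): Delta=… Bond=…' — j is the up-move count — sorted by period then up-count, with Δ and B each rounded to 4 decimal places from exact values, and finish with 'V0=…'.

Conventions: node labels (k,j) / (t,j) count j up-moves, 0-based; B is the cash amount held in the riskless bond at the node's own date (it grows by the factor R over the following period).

Risk-neutral probability p* = (R−d)/(u−d) = (1.22−0.72)/(1.35−0.72) = 0.7937.
At maturity the claim pays: V(1,0)=10.0000, V(1,1)=0.0000
(0,0): S=43.0000. Δ = (V_up−V_dn)/(S_up−S_dn) = (0.0000−10.0000)/(58.0500−30.9600) = -0.3691. V = [p*·0.0000 + (1−p*)·10.0000]/1.22 = 1.6914. B = V − Δ·S = 17.5644.
Sanity check at the root: Δ(0,0)·S0 + B(0,0) reproduces V0 = 1.6914.

(0,0): Delta=-0.3691 Bond=17.5644
V0=1.6914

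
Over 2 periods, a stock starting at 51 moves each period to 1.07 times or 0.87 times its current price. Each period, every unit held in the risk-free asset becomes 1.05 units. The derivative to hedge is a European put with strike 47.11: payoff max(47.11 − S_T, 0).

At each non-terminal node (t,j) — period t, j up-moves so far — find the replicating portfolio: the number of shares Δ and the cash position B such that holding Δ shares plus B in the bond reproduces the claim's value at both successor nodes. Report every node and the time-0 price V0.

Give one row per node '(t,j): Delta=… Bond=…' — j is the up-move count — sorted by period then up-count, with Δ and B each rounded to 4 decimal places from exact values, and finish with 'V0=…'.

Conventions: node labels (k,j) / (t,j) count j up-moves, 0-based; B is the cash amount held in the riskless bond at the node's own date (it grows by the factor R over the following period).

(0,0): Delta=-0.0794 Bond=4.1286
(1,0): Delta=-0.9588 Bond=43.3508
(1,1): Delta=0.0000 Bond=0.0000
V0=0.0772

The replicating-portfolio and risk-neutral prices coincide; use p* = (1.05−0.87)/(1.07−0.87) = 0.9000 for the latter.
Terminal payoffs: V(2,0)=8.5081, V(2,1)=0.0000, V(2,2)=0.0000
Node (1,0) S=44.3700: V=(p*·0.0000+(1−p*)·8.5081)/1.05=0.8103; Δ=(0.0000−8.5081)/(47.4759−38.6019)=-0.9588; B=V−Δ·S=43.3508
Node (1,1) S=54.5700: V=(p*·0.0000+(1−p*)·0.0000)/1.05=0.0000; Δ=(0.0000−0.0000)/(58.3899−47.4759)=0.0000; B=V−Δ·S=0.0000
Node (0,0) S=51.0000: V=(p*·0.0000+(1−p*)·0.8103)/1.05=0.0772; Δ=(0.0000−0.8103)/(54.5700−44.3700)=-0.0794; B=V−Δ·S=4.1286
Check: Δ(0,0)·S0 + B(0,0) = 0.0772 = V0.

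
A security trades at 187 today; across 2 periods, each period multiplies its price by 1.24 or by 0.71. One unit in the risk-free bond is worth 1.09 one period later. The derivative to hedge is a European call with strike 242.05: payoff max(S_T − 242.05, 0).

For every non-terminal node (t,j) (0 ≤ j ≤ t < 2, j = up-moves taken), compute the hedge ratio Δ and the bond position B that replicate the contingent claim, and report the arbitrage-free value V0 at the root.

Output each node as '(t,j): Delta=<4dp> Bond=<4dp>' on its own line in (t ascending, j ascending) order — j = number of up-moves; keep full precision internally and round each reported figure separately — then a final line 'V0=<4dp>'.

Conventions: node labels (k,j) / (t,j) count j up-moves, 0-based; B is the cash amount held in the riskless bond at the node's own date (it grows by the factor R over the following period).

Arbitrage-free pricing uses the up-move probability p* = (R−d)/(u−d) = 0.7170, discounting each step at R = 1.09.
At maturity the claim pays: V(2,0)=0.0000, V(2,1)=0.0000, V(2,2)=45.4812
  t=1,j=0: stock 132.7700 → up 164.6348 (V=0.0000), down 94.2667 (V=0.0000). Price 0.0000; hedge Δ=0.0000, bond B=0.0000.
  t=1,j=1: stock 231.8800 → up 287.5312 (V=45.4812), down 164.6348 (V=0.0000). Price 29.9167; hedge Δ=0.3701, bond B=-55.8969.
  t=0,j=0: stock 187.0000 → up 231.8800 (V=29.9167), down 132.7700 (V=0.0000). Price 19.6786; hedge Δ=0.3019, bond B=-36.7679.
Verification: the root portfolio costs Δ(0,0)·S0 + B(0,0) = 19.6786, matching V0.

(0,0): Delta=0.3019 Bond=-36.7679
(1,0): Delta=0.0000 Bond=0.0000
(1,1): Delta=0.3701 Bond=-55.8969
V0=19.6786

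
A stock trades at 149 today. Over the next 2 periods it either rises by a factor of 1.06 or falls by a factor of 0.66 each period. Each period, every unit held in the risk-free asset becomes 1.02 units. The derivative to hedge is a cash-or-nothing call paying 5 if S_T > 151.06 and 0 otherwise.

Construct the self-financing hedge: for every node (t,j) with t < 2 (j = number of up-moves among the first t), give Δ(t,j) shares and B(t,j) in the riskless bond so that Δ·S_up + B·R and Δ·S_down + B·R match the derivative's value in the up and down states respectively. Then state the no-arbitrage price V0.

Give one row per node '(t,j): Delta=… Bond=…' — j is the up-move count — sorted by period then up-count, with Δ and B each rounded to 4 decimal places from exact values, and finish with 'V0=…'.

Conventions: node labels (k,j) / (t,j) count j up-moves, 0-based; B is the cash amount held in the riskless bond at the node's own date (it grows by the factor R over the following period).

Risk-neutral probability p* = (R−d)/(u−d) = (1.02−0.66)/(1.06−0.66) = 0.9000.
Payoffs at expiry: V(2,0)=0.0000, V(2,1)=0.0000, V(2,2)=5.0000
  t=1,j=0: stock 98.3400 → up 104.2404 (V=0.0000), down 64.9044 (V=0.0000). Price 0.0000; hedge Δ=0.0000, bond B=0.0000.
  t=1,j=1: stock 157.9400 → up 167.4164 (V=5.0000), down 104.2404 (V=0.0000). Price 4.4118; hedge Δ=0.0791, bond B=-8.0882.
  t=0,j=0: stock 149.0000 → up 157.9400 (V=4.4118), down 98.3400 (V=0.0000). Price 3.8927; hedge Δ=0.0740, bond B=-7.1367.
Sanity check at the root: Δ(0,0)·S0 + B(0,0) reproduces V0 = 3.8927.

(0,0): Delta=0.0740 Bond=-7.1367
(1,0): Delta=0.0000 Bond=0.0000
(1,1): Delta=0.0791 Bond=-8.0882
V0=3.8927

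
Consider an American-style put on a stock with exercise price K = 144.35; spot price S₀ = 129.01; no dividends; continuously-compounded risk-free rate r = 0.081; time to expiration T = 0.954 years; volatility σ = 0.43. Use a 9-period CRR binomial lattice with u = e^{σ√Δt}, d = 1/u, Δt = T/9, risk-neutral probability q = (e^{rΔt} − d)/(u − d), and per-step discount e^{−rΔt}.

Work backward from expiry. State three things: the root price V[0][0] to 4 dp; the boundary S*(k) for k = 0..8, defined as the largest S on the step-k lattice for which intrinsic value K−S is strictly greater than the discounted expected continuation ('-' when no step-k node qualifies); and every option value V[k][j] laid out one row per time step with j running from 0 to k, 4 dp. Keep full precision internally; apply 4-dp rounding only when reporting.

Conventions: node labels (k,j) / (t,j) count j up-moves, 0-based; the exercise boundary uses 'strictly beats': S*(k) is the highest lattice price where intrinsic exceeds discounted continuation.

price = 25.9837
boundary = - - 97.5041 84.7662 97.5041 84.7662 97.5041 112.1561 97.5041
tree:
25.9837
35.4478 16.8095
46.8459 24.4709 9.3092
59.5838 34.4956 14.7002 3.9878
70.6577 46.8459 22.5338 6.9881 1.0054
80.2848 59.5838 33.2747 12.0008 2.0111 0.0000
88.6543 70.6577 46.8459 20.0498 4.0227 0.0000 0.0000
95.9304 80.2848 59.5838 32.1939 8.0464 0.0000 0.0000 0.0000
102.2559 88.6543 70.6577 46.8459 16.0948 0.0000 0.0000 0.0000 0.0000
107.7551 95.9304 80.2848 59.5838 32.1939 0.0000 0.0000 0.0000 0.0000 0.0000

params: Δt=0.10600 u=1.15027 d=0.86936 q=0.49575 e^(-rΔt)=0.99145
t_9 payoffs: 107.7551 95.9304 80.2848 59.5838 32.1939 0.0000 0.0000 0.0000 0.0000 0.0000
t_8: node(8,0) S=42.0941 payoff=102.2559 vs cont=101.0218 → 102.2559 [stop]  node(8,1) S=55.6957 payoff=88.6543 vs cont=87.4202 → 88.6543 [stop]  node(8,2) S=73.6923 payoff=70.6577 vs cont=69.4236 → 70.6577 [stop]  node(8,3) S=97.5041 payoff=46.8459 vs cont=45.6118 → 46.8459 [stop]  node(8,4) S=129.0100 payoff=15.3400 vs cont=16.0948 → 16.0948 [wait]  node(8,5) S=170.6962 payoff=0.0000 vs cont=0.0000 → 0.0000 [wait]  node(8,6) S=225.8523 payoff=0.0000 vs cont=0.0000 → 0.0000 [wait]  node(8,7) S=298.8307 payoff=0.0000 vs cont=0.0000 → 0.0000 [wait]  node(8,8) S=395.3901 payoff=0.0000 vs cont=0.0000 → 0.0000 [wait]  ⇒ S*(8)=97.5041
t_7: node(7,0) S=48.4196 payoff=95.9304 vs cont=94.6963 → 95.9304 [stop]  node(7,1) S=64.0652 payoff=80.2848 vs cont=79.0508 → 80.2848 [stop]  node(7,2) S=84.7662 payoff=59.5838 vs cont=58.3498 → 59.5838 [stop]  node(7,3) S=112.1561 payoff=32.1939 vs cont=31.3308 → 32.1939 [stop]  node(7,4) S=148.3965 payoff=0.0000 vs cont=8.0464 → 8.0464 [wait]  node(7,5) S=196.3470 payoff=0.0000 vs cont=0.0000 → 0.0000 [wait]  node(7,6) S=259.7915 payoff=0.0000 vs cont=0.0000 → 0.0000 [wait]  node(7,7) S=343.7363 payoff=0.0000 vs cont=0.0000 → 0.0000 [wait]  ⇒ S*(7)=112.1561
t_6: node(6,0) S=55.6957 payoff=88.6543 vs cont=87.4202 → 88.6543 [stop]  node(6,1) S=73.6923 payoff=70.6577 vs cont=69.4236 → 70.6577 [stop]  node(6,2) S=97.5041 payoff=46.8459 vs cont=45.6118 → 46.8459 [stop]  node(6,3) S=129.0100 payoff=15.3400 vs cont=20.0498 → 20.0498 [wait]  node(6,4) S=170.6962 payoff=0.0000 vs cont=4.0227 → 4.0227 [wait]  node(6,5) S=225.8523 payoff=0.0000 vs cont=0.0000 → 0.0000 [wait]  node(6,6) S=298.8307 payoff=0.0000 vs cont=0.0000 → 0.0000 [wait]  ⇒ S*(6)=97.5041
t_5: node(5,0) S=64.0652 payoff=80.2848 vs cont=79.0508 → 80.2848 [stop]  node(5,1) S=84.7662 payoff=59.5838 vs cont=58.3498 → 59.5838 [stop]  node(5,2) S=112.1561 payoff=32.1939 vs cont=33.2747 → 33.2747 [wait]  node(5,3) S=148.3965 payoff=0.0000 vs cont=12.0008 → 12.0008 [wait]  node(5,4) S=196.3470 payoff=0.0000 vs cont=2.0111 → 2.0111 [wait]  node(5,5) S=259.7915 payoff=0.0000 vs cont=0.0000 → 0.0000 [wait]  ⇒ S*(5)=84.7662
t_4: node(4,0) S=73.6923 payoff=70.6577 vs cont=69.4236 → 70.6577 [stop]  node(4,1) S=97.5041 payoff=46.8459 vs cont=46.1431 → 46.8459 [stop]  node(4,2) S=129.0100 payoff=15.3400 vs cont=22.5338 → 22.5338 [wait]  node(4,3) S=170.6962 payoff=0.0000 vs cont=6.9881 → 6.9881 [wait]  node(4,4) S=225.8523 payoff=0.0000 vs cont=1.0054 → 1.0054 [wait]  ⇒ S*(4)=97.5041
t_3: node(3,0) S=84.7662 payoff=59.5838 vs cont=58.3498 → 59.5838 [stop]  node(3,1) S=112.1561 payoff=32.1939 vs cont=34.4956 → 34.4956 [wait]  node(3,2) S=148.3965 payoff=0.0000 vs cont=14.7002 → 14.7002 [wait]  node(3,3) S=196.3470 payoff=0.0000 vs cont=3.9878 → 3.9878 [wait]  ⇒ S*(3)=84.7662
t_2: node(2,0) S=97.5041 payoff=46.8459 vs cont=46.7432 → 46.8459 [stop]  node(2,1) S=129.0100 payoff=15.3400 vs cont=24.4709 → 24.4709 [wait]  node(2,2) S=170.6962 payoff=0.0000 vs cont=9.3092 → 9.3092 [wait]  ⇒ S*(2)=97.5041
t_1: node(1,0) S=112.1561 payoff=32.1939 vs cont=35.4478 → 35.4478 [wait]  node(1,1) S=148.3965 payoff=0.0000 vs cont=16.8095 → 16.8095 [wait]  ⇒ S*(1)=-
t_0: node(0,0) S=129.0100 payoff=15.3400 vs cont=25.9837 → 25.9837 [wait]  ⇒ S*(0)=-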